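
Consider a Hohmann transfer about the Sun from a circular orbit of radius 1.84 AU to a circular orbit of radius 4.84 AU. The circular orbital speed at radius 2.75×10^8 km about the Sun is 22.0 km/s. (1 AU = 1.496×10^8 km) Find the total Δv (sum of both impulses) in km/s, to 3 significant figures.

From the circular-orbit relation v² = μ/r at r = 2.75×10^8 km: μ = v²r = (22.0)² × 2.75×10^8 = 1.33100×10^11 km³/s².
In km: r₁ = 1.84 × 1.496×10^8 = 2.75264×10^8 km; r₂ = 4.84 × 1.496×10^8 = 7.24064×10^8 km.
Semi-major axis of the transfer orbit: a_t = (2.75264×10^8 + 7.24064×10^8)/2 = 4.99664×10^8 km.
At r₁ the circular-orbit speed is v₁ = √(μ/r₁) = 21.9894 km/s.
On the transfer ellipse at r₁, v² = μ(2/r − 1/a) gives v_p = √[μ(2/r₁ − 1/a_t)] = 26.4706 km/s.
First burn Δv₁ = |v_p − v₁| = 4.481 km/s.
Circular speed at r₂: v₂ = √(μ/r₂) = 13.558 km/s.
Transfer-orbit speed at r₂: v_a = √[μ(2/r₂ − 1/a_t)] = 10.063 km/s.
Second burn Δv₂ = |v₂ − v_a| = 3.495 km/s.
Total Δv = Δv₁ + Δv₂ = 7.976 km/s.

Δv = 7.98 km/s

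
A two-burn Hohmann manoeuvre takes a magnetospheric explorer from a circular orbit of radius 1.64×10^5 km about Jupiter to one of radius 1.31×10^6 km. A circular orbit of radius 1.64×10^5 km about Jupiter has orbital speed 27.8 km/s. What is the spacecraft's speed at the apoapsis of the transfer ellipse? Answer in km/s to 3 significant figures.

v = 4.64 km/s

From the circular-orbit relation v² = μ/r at r = 1.64×10^5 km: μ = v²r = (27.8)² × 1.64×10^5 = 1.26746×10^8 km³/s².
The Hohmann ellipse has a_t = (r₁ + r₂)/2 = 7.370×10^5 km.
At apoapsis, r = 1.310×10^6 km.
From the vis-viva equation, v = √[μ(2/r − 1/a_t)] = 4.640 km/s.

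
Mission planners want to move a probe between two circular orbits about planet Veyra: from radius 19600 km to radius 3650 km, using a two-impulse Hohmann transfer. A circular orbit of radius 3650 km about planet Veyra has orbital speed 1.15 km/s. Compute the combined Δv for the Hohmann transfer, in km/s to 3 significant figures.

Δv = 0.561 km/s

From the circular-orbit relation v² = μ/r at r = 3650 km: μ = v²r = (1.15)² × 3650 = 4827.12 km³/s².
Semi-major axis of the transfer orbit: a_t = (19600 + 3650)/2 = 11625 km.
Circular speed at r₁: v₁ = √(μ/r₁) = √(4827.12/19600) = 0.4963 km/s.
On the transfer ellipse at r₁, v² = μ(2/r − 1/a) gives v_a = √[μ(2/r₁ − 1/a_t)] = 0.2781 km/s.
First burn Δv₁ = |v_a − v₁| = 0.2182 km/s.
Circular speed at r₂: v₂ = √(μ/r₂) = 1.1500 km/s.
Transfer-orbit speed at r₂: v_p = √[μ(2/r₂ − 1/a_t)] = 1.4932 km/s.
Second burn Δv₂ = |v₂ − v_p| = 0.3432 km/s.
Δv = Δv₁ + Δv₂ = 0.2182 + 0.3432 = 0.5614 km/s.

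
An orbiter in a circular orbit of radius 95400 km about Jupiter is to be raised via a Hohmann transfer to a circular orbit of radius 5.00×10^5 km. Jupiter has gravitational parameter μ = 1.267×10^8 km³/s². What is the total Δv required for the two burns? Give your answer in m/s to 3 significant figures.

Δv = 17700 m/s

Transfer-ellipse semi-major axis a_t = (r₁ + r₂)/2 = (95400 + 5.000×10^5)/2 = 2.977×10^5 km.
At r₁ the circular-orbit speed is v₁ = √(μ/r₁) = 36.443 km/s.
On the transfer ellipse at r₁, vis-viva equation gives v_p = √[μ(2/r₁ − 1/a_t)] = 47.229 km/s.
First burn Δv₁ = |v_p − v₁| = 10.786 km/s.
Circular speed at r₂: v₂ = √(μ/r₂) = 15.9185 km/s.
Transfer-orbit speed at r₂: v_a = √[μ(2/r₂ − 1/a_t)] = 9.01131 km/s.
Second burn Δv₂ = |v₂ − v_a| = 6.9072 km/s.
Total Δv = Δv₁ + Δv₂ = 17.69 km/s.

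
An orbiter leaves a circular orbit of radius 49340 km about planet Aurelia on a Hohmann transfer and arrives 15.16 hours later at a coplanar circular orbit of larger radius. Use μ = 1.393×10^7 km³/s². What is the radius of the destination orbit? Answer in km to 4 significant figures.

Transfer time t = 15.16 hours = 54576 s, and t = π√(a_t³/μ).
So a_t = (μ t²/π²)^(1/3) = (1.393×10^7 × (54576)² / π²)^(1/3) = 1.6139×10^5 km.
Since a_t = (r₁ + r₂)/2, r₂ = 2a_t − r₁ = 2×1.6139×10^5 − 49340 = 2.7344×10^5 km.

r₂ = 2.734×10^5 km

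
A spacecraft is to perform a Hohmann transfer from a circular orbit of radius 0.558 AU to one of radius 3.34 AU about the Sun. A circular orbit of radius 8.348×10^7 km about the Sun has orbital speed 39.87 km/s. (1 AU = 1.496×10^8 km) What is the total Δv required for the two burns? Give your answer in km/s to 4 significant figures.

Δv = 19.90 km/s

From the circular-orbit relation v² = μ/r at r = 8.348×10^7 km: μ = v²r = (39.87)² × 8.348×10^7 = 1.32701×10^11 km³/s².
In km: r₁ = 0.558 × 1.496×10^8 = 8.34768×10^7 km; r₂ = 3.34 × 1.496×10^8 = 4.99664×10^8 km.
The Hohmann ellipse has a_t = (r₁ + r₂)/2 = 2.915704×10^8 km.
Circular speed at r₁: v₁ = √(μ/r₁) = √(1.32701×10^11/8.34768×10^7) = 39.87 km/s.
On the transfer ellipse at r₁, vis-viva gives v_p = √[μ(2/r₁ − 1/a_t)] = 52.19 km/s.
First burn Δv₁ = |v_p − v₁| = 12.32 km/s.
At r₂, v₂ = √(μ/r₂) = 16.297 km/s.
Transfer-orbit speed at r₂: v_a = √[μ(2/r₂ − 1/a_t)] = 8.7199 km/s.
Second burn Δv₂ = |v₂ − v_a| = 7.577 km/s.
Δv = Δv₁ + Δv₂ = 12.32 + 7.577 = 19.90 km/s.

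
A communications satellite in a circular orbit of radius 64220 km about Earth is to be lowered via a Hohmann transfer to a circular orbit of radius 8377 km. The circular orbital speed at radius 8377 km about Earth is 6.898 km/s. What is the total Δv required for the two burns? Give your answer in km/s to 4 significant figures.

From the circular-orbit relation v² = μ/r at r = 8377 km: μ = v²r = (6.898)² × 8377 = 3.98598×10^5 km³/s².
Transfer-ellipse semi-major axis a_t = (r₁ + r₂)/2 = (64220 + 8377)/2 = 36298.5 km.
Circular speed at r₁: v₁ = √(μ/r₁) = √(3.98598×10^5/64220) = 2.49134 km/s.
On the transfer ellipse at r₁, vis-viva gives v_a = √[μ(2/r₁ − 1/a_t)] = 1.19683 km/s.
First burn Δv₁ = |v_a − v₁| = 1.295 km/s.
Circular speed at r₂: v₂ = √(μ/r₂) = 6.898 km/s.
Transfer-orbit speed at r₂: v_p = √[μ(2/r₂ − 1/a_t)] = 9.175 km/s.
Second burn Δv₂ = |v₂ − v_p| = 2.277 km/s.
Δv = Δv₁ + Δv₂ = 1.295 + 2.277 = 3.572 km/s.

Δv = 3.572 km/s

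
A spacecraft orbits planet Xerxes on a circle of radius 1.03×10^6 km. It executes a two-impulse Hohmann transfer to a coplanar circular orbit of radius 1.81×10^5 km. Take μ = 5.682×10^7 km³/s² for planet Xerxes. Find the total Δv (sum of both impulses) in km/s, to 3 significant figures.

Semi-major axis of the transfer orbit: a_t = (1.030×10^6 + 1.810×10^5)/2 = 6.055×10^5 km.
At r₁ the circular-orbit speed is v₁ = √(μ/r₁) = 7.427 km/s.
Transfer-orbit speed at r₁ (vis-viva): v_a = √[μ(2/r₁ − 1/a_t)] = 4.061 km/s.
First burn Δv₁ = |v_a − v₁| = 3.366 km/s.
At r₂, v₂ = √(μ/r₂) = 17.718 km/s.
Transfer-orbit speed at r₂: v_p = √[μ(2/r₂ − 1/a_t)] = 23.109 km/s.
Second burn Δv₂ = |v₂ − v_p| = 5.391 km/s.
Total Δv = Δv₁ + Δv₂ = 8.757 km/s.

Δv = 8.76 km/s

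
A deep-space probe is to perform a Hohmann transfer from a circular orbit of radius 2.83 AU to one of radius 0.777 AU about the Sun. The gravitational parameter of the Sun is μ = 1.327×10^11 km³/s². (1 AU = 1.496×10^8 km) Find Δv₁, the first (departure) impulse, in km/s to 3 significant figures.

In km: r₁ = 2.83 × 1.496×10^8 = 4.23368×10^8 km; r₂ = 0.777 × 1.496×10^8 = 1.162392×10^8 km.
Semi-major axis of the transfer orbit: a_t = (4.23368×10^8 + 1.162392×10^8)/2 = 2.698036×10^8 km.
On the circular orbit at r = 4.23368×10^8 km, v_c = √(μ/r) = 17.7042 km/s.
Transfer-orbit speed at the same r (vis-viva, a = a_t): v_t = √[μ(2/r − 1/a_t)] = 11.6206 km/s.
Δv₁ = |v_t − v_c| = |11.6206 − 17.7042| = 6.084 km/s.

Δv₁ = 6.08 km/s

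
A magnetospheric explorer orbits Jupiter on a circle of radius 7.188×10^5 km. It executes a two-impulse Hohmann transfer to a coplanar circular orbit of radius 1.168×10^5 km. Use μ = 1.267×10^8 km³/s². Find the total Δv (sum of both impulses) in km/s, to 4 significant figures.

Semi-major axis of the transfer orbit: a_t = (7.188×10^5 + 1.168×10^5)/2 = 4.178×10^5 km.
At r₁ the circular-orbit speed is v₁ = √(μ/r₁) = 13.277 km/s.
On the transfer ellipse at r₁, vis-viva equation gives v_a = √[μ(2/r₁ − 1/a_t)] = 7.0197 km/s.
First burn Δv₁ = |v_a − v₁| = 6.257 km/s.
At r₂, v₂ = √(μ/r₂) = 32.94 km/s.
Transfer-orbit speed at r₂: v_p = √[μ(2/r₂ − 1/a_t)] = 43.20 km/s.
Second burn Δv₂ = |v₂ − v_p| = 10.26 km/s.
Δv = Δv₁ + Δv₂ = 6.257 + 10.26 = 16.52 km/s.

Δv = 16.52 km/s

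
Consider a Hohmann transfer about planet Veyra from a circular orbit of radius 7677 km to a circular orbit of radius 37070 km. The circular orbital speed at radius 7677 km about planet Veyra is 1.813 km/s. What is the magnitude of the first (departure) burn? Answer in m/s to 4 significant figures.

From the circular-orbit relation v² = μ/r at r = 7677 km: μ = v²r = (1.813)² × 7677 = 25234.1 km³/s².
Semi-major axis of the transfer orbit: a_t = (7677 + 37070)/2 = 22373.5 km.
Circular speed at r = 7677 km: v_c = √(μ/r) = 1.8130 km/s.
Vis-viva on the transfer ellipse at r = 7677 km gives v_t = √[μ(2/r − 1/a_t)] = 2.3337 km/s.
Δv₁ = |v_t − v_c| = |2.3337 − 1.8130| = 0.5207 km/s.

Δv₁ = 520.7 m/s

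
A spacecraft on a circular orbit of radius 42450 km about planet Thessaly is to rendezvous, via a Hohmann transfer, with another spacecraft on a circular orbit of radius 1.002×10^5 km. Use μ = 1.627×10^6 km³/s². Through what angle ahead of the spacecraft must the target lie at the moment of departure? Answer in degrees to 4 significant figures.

φ = 71.90°

Transfer-ellipse semi-major axis a_t = (r₁ + r₂)/2 = (42450 + 1.002×10^5)/2 = 71325 km.
Transfer time t = π√(a_t³/μ) = 46920 s.
The target's mean motion on its circular orbit is ω₂ = √(μ/r₂³) = 4.022×10^-5 rad/s.
Angle swept by the target during transfer: ω₂·t = 1.887 rad = 108.1°.
Arrival is 180° from departure on the ellipse, so φ = 180° − 108.1° = 71.90°.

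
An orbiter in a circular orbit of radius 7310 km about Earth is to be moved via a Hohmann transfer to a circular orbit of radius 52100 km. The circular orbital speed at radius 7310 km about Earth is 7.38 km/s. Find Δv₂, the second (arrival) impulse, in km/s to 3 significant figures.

Δv₂ = 1.39 km/s

From the circular-orbit relation v² = μ/r at r = 7310 km: μ = v²r = (7.38)² × 7310 = 3.98135×10^5 km³/s².
Semi-major axis of the transfer orbit: a_t = (7310 + 52100)/2 = 29705 km.
Circular speed at r = 52100 km: v_c = √(μ/r) = 2.764 km/s.
Vis-viva on the transfer ellipse at r = 52100 km gives v_t = √[μ(2/r − 1/a_t)] = 1.371 km/s.
Δv₂ = |v_t − v_c| = |1.371 − 2.764| = 1.393 km/s.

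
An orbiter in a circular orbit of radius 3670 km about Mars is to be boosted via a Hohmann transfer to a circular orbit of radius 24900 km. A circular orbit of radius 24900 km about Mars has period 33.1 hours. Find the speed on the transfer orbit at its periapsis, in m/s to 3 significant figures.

v = 4520 m/s

From Kepler's third law T² = 4π²r³/μ at r = 24900 km, T = 33.1 hours = 33.1 × 3600 s = 1.1916×10^5 s: μ = 4π²r³/T² = 42923.7 km³/s².
The Hohmann ellipse has a_t = (r₁ + r₂)/2 = 14285 km.
The periapsis of the transfer ellipse is at r = 3670 km.
From the vis-viva equation, v = √[μ(2/r − 1/a_t)] = 4.515 km/s.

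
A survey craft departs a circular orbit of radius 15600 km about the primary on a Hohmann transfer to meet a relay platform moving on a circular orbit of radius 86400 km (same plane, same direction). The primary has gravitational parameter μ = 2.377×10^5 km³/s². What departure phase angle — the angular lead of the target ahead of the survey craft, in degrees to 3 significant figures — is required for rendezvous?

The Hohmann ellipse has a_t = (r₁ + r₂)/2 = 51000 km.
The half-period of the transfer ellipse is t = π√(a_t³/μ) = 74215 s.
The target's mean motion on its circular orbit is ω₂ = √(μ/r₂³) = 1.9197×10^-5 rad/s.
Angle swept by the target during transfer: ω₂·t = 1.4247 rad = 81.63°.
The survey craft traverses 180° on the transfer ellipse, so the target must lead by 180° − 81.63° = 98.4°.

φ = 98.4°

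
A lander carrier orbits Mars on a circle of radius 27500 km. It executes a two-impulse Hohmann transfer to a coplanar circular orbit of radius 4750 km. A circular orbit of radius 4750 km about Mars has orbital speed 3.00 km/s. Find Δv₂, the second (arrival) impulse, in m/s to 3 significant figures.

From the circular-orbit relation v² = μ/r at r = 4750 km: μ = v²r = (3.00)² × 4750 = 42750.0 km³/s².
Transfer-ellipse semi-major axis a_t = (r₁ + r₂)/2 = (27500 + 4750)/2 = 16125 km.
On the circular orbit at r = 4750 km, v_c = √(μ/r) = 3.0000 km/s.
Transfer-orbit speed at the same r (vis-viva, a = a_t): v_t = √[μ(2/r − 1/a_t)] = 3.9178 km/s.
Δv₂ = |v_t − v_c| = |3.9178 − 3.0000| = 0.9178 km/s.

Δv₂ = 918 m/s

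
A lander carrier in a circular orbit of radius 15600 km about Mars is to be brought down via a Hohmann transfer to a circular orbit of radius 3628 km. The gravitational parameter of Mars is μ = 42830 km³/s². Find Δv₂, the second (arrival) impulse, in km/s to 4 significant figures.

Δv₂ = 0.9408 km/s

Transfer-ellipse semi-major axis a_t = (r₁ + r₂)/2 = (15600 + 3628)/2 = 9614 km.
Circular speed at r = 3628 km: v_c = √(μ/r) = 3.4359 km/s.
Vis-viva on the transfer ellipse at r = 3628 km gives v_t = √[μ(2/r − 1/a_t)] = 4.3767 km/s.
Δv₂ = |v_t − v_c| = |4.3767 − 3.4359| = 0.9408 km/s.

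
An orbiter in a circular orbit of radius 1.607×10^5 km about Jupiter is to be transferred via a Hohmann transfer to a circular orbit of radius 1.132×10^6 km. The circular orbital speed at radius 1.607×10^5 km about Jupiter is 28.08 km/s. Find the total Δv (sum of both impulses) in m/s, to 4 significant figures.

Δv = 14390 m/s

From the circular-orbit relation v² = μ/r at r = 1.607×10^5 km: μ = v²r = (28.08)² × 1.607×10^5 = 1.26710×10^8 km³/s².
Transfer-ellipse semi-major axis a_t = (r₁ + r₂)/2 = (1.607×10^5 + 1.132×10^6)/2 = 6.4635×10^5 km.
At r₁ the circular-orbit speed is v₁ = √(μ/r₁) = 28.080 km/s.
On the transfer ellipse at r₁, vis-viva equation gives v_p = √[μ(2/r₁ − 1/a_t)] = 37.161 km/s.
First burn Δv₁ = |v_p − v₁| = 9.081 km/s.
Circular speed at r₂: v₂ = √(μ/r₂) = 10.58 km/s.
Transfer-orbit speed at r₂: v_a = √[μ(2/r₂ − 1/a_t)] = 5.275 km/s.
Second burn Δv₂ = |v₂ − v_a| = 5.305 km/s.
Total Δv = Δv₁ + Δv₂ = 14.39 km/s.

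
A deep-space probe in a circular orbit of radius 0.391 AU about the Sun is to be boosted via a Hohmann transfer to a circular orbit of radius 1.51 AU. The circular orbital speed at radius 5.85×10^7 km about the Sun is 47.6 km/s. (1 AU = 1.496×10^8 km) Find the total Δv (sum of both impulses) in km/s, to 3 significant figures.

Δv = 21.1 km/s

From the circular-orbit relation v² = μ/r at r = 5.85×10^7 km: μ = v²r = (47.6)² × 5.85×10^7 = 1.32547×10^11 km³/s².
In km: r₁ = 0.391 × 1.496×10^8 = 5.84936×10^7 km; r₂ = 1.51 × 1.496×10^8 = 2.25896×10^8 km.
The Hohmann ellipse has a_t = (r₁ + r₂)/2 = 1.421948×10^8 km.
Circular speed at r₁: v₁ = √(μ/r₁) = √(1.32547×10^11/5.84936×10^7) = 47.603 km/s.
Transfer-orbit speed at r₁ (vis-viva): v_p = √[μ(2/r₁ − 1/a_t)] = 59.999 km/s.
First burn Δv₁ = |v_p − v₁| = 12.396 km/s.
Circular speed at r₂: v₂ = √(μ/r₂) = 24.223 km/s.
Transfer-orbit speed at r₂: v_a = √[μ(2/r₂ − 1/a_t)] = 15.536 km/s.
Second burn Δv₂ = |v₂ − v_a| = 8.6870 km/s.
Δv = Δv₁ + Δv₂ = 12.396 + 8.6870 = 21.08 km/s.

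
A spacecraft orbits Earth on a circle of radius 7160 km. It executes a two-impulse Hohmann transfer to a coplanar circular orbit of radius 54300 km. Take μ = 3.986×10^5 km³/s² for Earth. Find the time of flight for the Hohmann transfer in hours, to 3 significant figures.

t = 7.45 hours

Transfer-ellipse semi-major axis a_t = (r₁ + r₂)/2 = (7160 + 54300)/2 = 30730 km.
By Kepler's third law the transfer-orbit period is T = 2π√(a_t³/μ), so t = T/2 = 26810 s.
Converting: 26810 s ÷ 3600 s/hour = 7.45 hours.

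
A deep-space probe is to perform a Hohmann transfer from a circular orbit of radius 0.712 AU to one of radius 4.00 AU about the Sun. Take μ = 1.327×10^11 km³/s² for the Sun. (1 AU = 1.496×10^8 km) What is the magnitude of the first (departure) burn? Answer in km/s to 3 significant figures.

In km: r₁ = 0.712 × 1.496×10^8 = 1.065152×10^8 km; r₂ = 4.00 × 1.496×10^8 = 5.984×10^8 km.
Semi-major axis of the transfer orbit: a_t = (1.065152×10^8 + 5.984×10^8)/2 = 3.524576×10^8 km.
Circular speed at r = 1.065152×10^8 km: v_c = √(μ/r) = 35.30 km/s.
Transfer-orbit speed at the same r (vis-viva, a = a_t): v_t = √[μ(2/r − 1/a_t)] = 45.99 km/s.
Δv₁ = |v_t − v_c| = |45.99 − 35.30| = 10.69 km/s.

Δv₁ = 10.7 km/s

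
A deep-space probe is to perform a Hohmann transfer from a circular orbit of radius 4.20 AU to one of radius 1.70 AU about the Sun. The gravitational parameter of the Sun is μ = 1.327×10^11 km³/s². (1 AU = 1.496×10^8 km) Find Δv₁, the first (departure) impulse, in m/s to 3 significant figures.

Δv₁ = 3500 m/s

In km: r₁ = 4.20 × 1.496×10^8 = 6.2832×10^8 km; r₂ = 1.70 × 1.496×10^8 = 2.5432×10^8 km.
The Hohmann ellipse has a_t = (r₁ + r₂)/2 = 4.4132×10^8 km.
On the circular orbit at r = 6.2832×10^8 km, v_c = √(μ/r) = 14.533 km/s.
Transfer-orbit speed at the same r (vis-viva, a = a_t): v_t = √[μ(2/r − 1/a_t)] = 11.032 km/s.
Δv₁ = |v_t − v_c| = |11.032 − 14.533| = 3.501 km/s.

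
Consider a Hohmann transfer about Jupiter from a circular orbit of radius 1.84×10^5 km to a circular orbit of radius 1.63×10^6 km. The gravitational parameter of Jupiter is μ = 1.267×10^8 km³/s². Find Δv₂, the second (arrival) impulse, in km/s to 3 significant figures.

Δv₂ = 4.85 km/s

Semi-major axis of the transfer orbit: a_t = (1.840×10^5 + 1.630×10^6)/2 = 9.070×10^5 km.
Circular speed at r = 1.630×10^6 km: v_c = √(μ/r) = 8.816 km/s.
Vis-viva on the transfer ellipse at r = 1.630×10^6 km gives v_t = √[μ(2/r − 1/a_t)] = 3.971 km/s.
Δv₂ = |v_t − v_c| = |3.971 − 8.816| = 4.845 km/s.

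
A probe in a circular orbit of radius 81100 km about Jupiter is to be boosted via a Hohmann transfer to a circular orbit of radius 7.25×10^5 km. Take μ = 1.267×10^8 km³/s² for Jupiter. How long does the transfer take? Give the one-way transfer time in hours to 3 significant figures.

t = 19.8 hours

Transfer-ellipse semi-major axis a_t = (r₁ + r₂)/2 = (81100 + 7.250×10^5)/2 = 4.0305×10^5 km.
Half the transfer-orbit period gives t = π√(a_t³/μ) = 71420 s.
Converting: 71420 s ÷ 3600 s/hour = 19.8 hours.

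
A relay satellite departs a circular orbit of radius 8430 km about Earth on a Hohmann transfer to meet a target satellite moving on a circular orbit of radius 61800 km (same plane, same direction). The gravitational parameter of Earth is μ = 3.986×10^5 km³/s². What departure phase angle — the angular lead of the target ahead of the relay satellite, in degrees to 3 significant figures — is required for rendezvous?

φ = 103°

The Hohmann ellipse has a_t = (r₁ + r₂)/2 = 35115 km.
Transfer time t = π√(a_t³/μ) = 32743 s.
Target angular speed ω₂ = √(μ/r₂³) = 4.1095×10^-5 rad/s.
Angle swept by the target during transfer: ω₂·t = 1.3456 rad = 77.10°.
Arrival is 180° from departure on the ellipse, so φ = 180° − 77.10° = 103°.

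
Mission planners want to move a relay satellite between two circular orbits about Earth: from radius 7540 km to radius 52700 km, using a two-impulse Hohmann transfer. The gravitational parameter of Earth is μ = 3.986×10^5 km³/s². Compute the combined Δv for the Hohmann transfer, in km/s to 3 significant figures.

Δv = 3.72 km/s

Transfer-ellipse semi-major axis a_t = (r₁ + r₂)/2 = (7540 + 52700)/2 = 30120 km.
Circular speed at r₁: v₁ = √(μ/r₁) = √(3.986×10^5/7540) = 7.2708 km/s.
Transfer-orbit speed at r₁ (v² = μ(2/r − 1/a)): v_p = √[μ(2/r₁ − 1/a_t)] = 9.6175 km/s.
First burn Δv₁ = |v_p − v₁| = 2.347 km/s.
At r₂, v₂ = √(μ/r₂) = 2.750 km/s.
Transfer-orbit speed at r₂: v_a = √[μ(2/r₂ − 1/a_t)] = 1.376 km/s.
Second burn Δv₂ = |v₂ − v_a| = 1.374 km/s.
Δv = Δv₁ + Δv₂ = 2.347 + 1.374 = 3.721 km/s.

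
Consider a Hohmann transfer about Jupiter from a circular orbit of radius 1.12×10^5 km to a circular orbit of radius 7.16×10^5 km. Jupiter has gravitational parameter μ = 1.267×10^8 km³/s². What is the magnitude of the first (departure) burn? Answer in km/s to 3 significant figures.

Δv₁ = 10.6 km/s

Semi-major axis of the transfer orbit: a_t = (1.120×10^5 + 7.160×10^5)/2 = 4.140×10^5 km.
On the circular orbit at r = 1.120×10^5 km, v_c = √(μ/r) = 33.63 km/s.
Vis-viva on the transfer ellipse at r = 1.120×10^5 km gives v_t = √[μ(2/r − 1/a_t)] = 44.23 km/s.
Δv₁ = |v_t − v_c| = |44.23 − 33.63| = 10.60 km/s.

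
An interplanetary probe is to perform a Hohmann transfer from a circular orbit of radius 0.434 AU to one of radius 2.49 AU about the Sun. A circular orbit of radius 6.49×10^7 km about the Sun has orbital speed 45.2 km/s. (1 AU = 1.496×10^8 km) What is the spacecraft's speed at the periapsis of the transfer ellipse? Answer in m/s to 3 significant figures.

v = 59000 m/s

From the circular-orbit relation v² = μ/r at r = 6.49×10^7 km: μ = v²r = (45.2)² × 6.49×10^7 = 1.32593×10^11 km³/s².
In km: r₁ = 0.434 × 1.496×10^8 = 6.49264×10^7 km; r₂ = 2.49 × 1.496×10^8 = 3.72504×10^8 km.
Transfer-ellipse semi-major axis a_t = (r₁ + r₂)/2 = (6.49264×10^7 + 3.72504×10^8)/2 = 2.187152×10^8 km.
At periapsis, r = 6.49264×10^7 km.
Applying v² = μ(2/r − 1/a_t): v = 58.98 km/s.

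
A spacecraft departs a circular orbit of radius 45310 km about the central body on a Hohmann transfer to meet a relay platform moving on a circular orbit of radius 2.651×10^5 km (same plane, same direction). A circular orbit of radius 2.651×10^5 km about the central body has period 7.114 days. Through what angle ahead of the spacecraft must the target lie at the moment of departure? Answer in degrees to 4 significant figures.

φ = 99.37°

From Kepler's third law T² = 4π²r³/μ at r = 2.651×10^5 km, T = 7.114 days = 7.114 × 86400 s = 6.146496×10^5 s: μ = 4π²r³/T² = 1.94686×10^6 km³/s².
Semi-major axis of the transfer orbit: a_t = (45310 + 2.651×10^5)/2 = 1.55205×10^5 km.
The half-period of the transfer ellipse is t = π√(a_t³/μ) = 1.377×10^5 s.
The target's mean motion on its circular orbit is ω₂ = √(μ/r₂³) = 1.022×10^-5 rad/s.
Angle swept by the target during transfer: ω₂·t = 1.4073 rad = 80.63°.
The spacecraft traverses 180° on the transfer ellipse, so the target must lead by 180° − 80.63° = 99.37°.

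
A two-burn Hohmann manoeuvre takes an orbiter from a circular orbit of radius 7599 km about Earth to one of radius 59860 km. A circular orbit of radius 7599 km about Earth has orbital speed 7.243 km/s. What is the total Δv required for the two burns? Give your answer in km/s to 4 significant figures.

From the circular-orbit relation v² = μ/r at r = 7599 km: μ = v²r = (7.243)² × 7599 = 3.98652×10^5 km³/s².
Semi-major axis of the transfer orbit: a_t = (7599 + 59860)/2 = 33729.5 km.
At r₁ the circular-orbit speed is v₁ = √(μ/r₁) = 7.243 km/s.
Transfer-orbit speed at r₁ (vis-viva): v_p = √[μ(2/r₁ − 1/a_t)] = 9.649 km/s.
First burn Δv₁ = |v_p − v₁| = 2.406 km/s.
Circular speed at r₂: v₂ = √(μ/r₂) = 2.581 km/s.
Transfer-orbit speed at r₂: v_a = √[μ(2/r₂ − 1/a_t)] = 1.225 km/s.
Second burn Δv₂ = |v₂ − v_a| = 1.356 km/s.
Total Δv = Δv₁ + Δv₂ = 3.762 km/s.

Δv = 3.762 km/s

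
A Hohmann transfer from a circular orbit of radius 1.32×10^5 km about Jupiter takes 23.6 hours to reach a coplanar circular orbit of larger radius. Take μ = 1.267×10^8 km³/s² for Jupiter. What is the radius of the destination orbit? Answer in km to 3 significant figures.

r₂ = 7.73×10^5 km

Transfer time t = 23.6 hours = 84960 s, and t = π√(a_t³/μ).
So a_t = (μ t²/π²)^(1/3) = (1.267×10^8 × (84960)² / π²)^(1/3) = 4.5252×10^5 km.
Since a_t = (r₁ + r₂)/2, r₂ = 2a_t − r₁ = 2×4.5252×10^5 − 1.320×10^5 = 7.7304×10^5 km.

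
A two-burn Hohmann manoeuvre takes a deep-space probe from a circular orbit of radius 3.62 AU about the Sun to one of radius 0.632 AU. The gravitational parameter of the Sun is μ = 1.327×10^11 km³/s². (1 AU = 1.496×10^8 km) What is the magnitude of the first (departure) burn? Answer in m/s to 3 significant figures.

Δv₁ = 7120 m/s

In km: r₁ = 3.62 × 1.496×10^8 = 5.41552×10^8 km; r₂ = 0.632 × 1.496×10^8 = 9.45472×10^7 km.
Semi-major axis of the transfer orbit: a_t = (5.41552×10^8 + 9.45472×10^7)/2 = 3.180496×10^8 km.
On the circular orbit at r = 5.41552×10^8 km, v_c = √(μ/r) = 15.654 km/s.
Transfer-orbit speed at the same r (vis-viva, a = a_t): v_t = √[μ(2/r − 1/a_t)] = 8.5348 km/s.
Δv₁ = |v_t − v_c| = |8.5348 − 15.654| = 7.119 km/s.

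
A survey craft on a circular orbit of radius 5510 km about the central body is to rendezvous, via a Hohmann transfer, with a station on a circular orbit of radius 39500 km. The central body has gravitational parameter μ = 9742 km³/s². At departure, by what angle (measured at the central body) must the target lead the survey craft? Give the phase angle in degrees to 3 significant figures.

φ = 103°

Transfer-ellipse semi-major axis a_t = (r₁ + r₂)/2 = (5510 + 39500)/2 = 22505 km.
Transfer time t = π√(a_t³/μ) = 1.075×10^5 s.
Target angular speed ω₂ = √(μ/r₂³) = 1.257×10^-5 rad/s.
Angle swept by the target during transfer: ω₂·t = 1.351 rad = 77.41°.
Arrival is 180° from departure on the ellipse, so φ = 180° − 77.41° = 103°.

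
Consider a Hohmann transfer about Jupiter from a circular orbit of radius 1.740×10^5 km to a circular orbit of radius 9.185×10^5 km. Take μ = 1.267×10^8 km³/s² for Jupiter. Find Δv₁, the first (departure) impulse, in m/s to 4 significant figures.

The Hohmann ellipse has a_t = (r₁ + r₂)/2 = 5.4625×10^5 km.
On the circular orbit at r = 1.740×10^5 km, v_c = √(μ/r) = 26.984 km/s.
Vis-viva on the transfer ellipse at r = 1.740×10^5 km gives v_t = √[μ(2/r − 1/a_t)] = 34.991 km/s.
Δv₁ = |v_t − v_c| = |34.991 − 26.984| = 8.007 km/s.

Δv₁ = 8007 m/s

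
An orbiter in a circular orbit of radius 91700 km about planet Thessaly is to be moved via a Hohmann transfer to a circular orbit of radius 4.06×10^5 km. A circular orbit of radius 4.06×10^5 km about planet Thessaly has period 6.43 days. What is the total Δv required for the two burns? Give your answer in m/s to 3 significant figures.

Δv = 4480 m/s

From Kepler's third law T² = 4π²r³/μ at r = 4.06×10^5 km, T = 6.43 days = 6.43 × 86400 s = 5.55552×10^5 s: μ = 4π²r³/T² = 8.56029×10^6 km³/s².
The Hohmann ellipse has a_t = (r₁ + r₂)/2 = 2.4885×10^5 km.
Circular speed at r₁: v₁ = √(μ/r₁) = √(8.56029×10^6/91700) = 9.66183 km/s.
On the transfer ellipse at r₁, v² = μ(2/r − 1/a) gives v_p = √[μ(2/r₁ − 1/a_t)] = 12.3411 km/s.
First burn Δv₁ = |v_p − v₁| = 2.6793 km/s.
Circular speed at r₂: v₂ = √(μ/r₂) = 4.5918 km/s.
Transfer-orbit speed at r₂: v_a = √[μ(2/r₂ − 1/a_t)] = 2.7874 km/s.
Second burn Δv₂ = |v₂ − v_a| = 1.8044 km/s.
Total Δv = Δv₁ + Δv₂ = 4.484 km/s.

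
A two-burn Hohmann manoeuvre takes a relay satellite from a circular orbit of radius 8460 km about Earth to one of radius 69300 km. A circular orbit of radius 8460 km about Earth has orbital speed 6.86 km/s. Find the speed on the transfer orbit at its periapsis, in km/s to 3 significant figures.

v = 9.16 km/s

From the circular-orbit relation v² = μ/r at r = 8460 km: μ = v²r = (6.86)² × 8460 = 3.98124×10^5 km³/s².
The Hohmann ellipse has a_t = (r₁ + r₂)/2 = 38880 km.
At periapsis, r = 8460 km.
Applying v² = μ(2/r − 1/a_t): v = 9.159 km/s.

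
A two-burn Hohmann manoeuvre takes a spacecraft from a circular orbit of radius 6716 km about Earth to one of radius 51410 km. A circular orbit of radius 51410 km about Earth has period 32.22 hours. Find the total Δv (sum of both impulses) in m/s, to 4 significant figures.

Δv = 3989 m/s

From Kepler's third law T² = 4π²r³/μ at r = 51410 km, T = 32.22 hours = 32.22 × 3600 s = 1.15992×10^5 s: μ = 4π²r³/T² = 3.98700×10^5 km³/s².
The Hohmann ellipse has a_t = (r₁ + r₂)/2 = 29063 km.
Circular speed at r₁: v₁ = √(μ/r₁) = √(3.98700×10^5/6716) = 7.7049 km/s.
On the transfer ellipse at r₁, vis-viva equation gives v_p = √[μ(2/r₁ − 1/a_t)] = 10.248 km/s.
First burn Δv₁ = |v_p − v₁| = 2.543 km/s.
At r₂, v₂ = √(μ/r₂) = 2.785 km/s.
Transfer-orbit speed at r₂: v_a = √[μ(2/r₂ − 1/a_t)] = 1.339 km/s.
Second burn Δv₂ = |v₂ − v_a| = 1.446 km/s.
Δv = Δv₁ + Δv₂ = 2.543 + 1.446 = 3.989 km/s.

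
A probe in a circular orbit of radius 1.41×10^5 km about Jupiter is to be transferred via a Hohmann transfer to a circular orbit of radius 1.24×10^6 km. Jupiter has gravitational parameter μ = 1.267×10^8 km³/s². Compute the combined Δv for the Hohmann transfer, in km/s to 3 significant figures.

Δv = 15.7 km/s

Semi-major axis of the transfer orbit: a_t = (1.410×10^5 + 1.240×10^6)/2 = 6.905×10^5 km.
Circular speed at r₁: v₁ = √(μ/r₁) = √(1.267×10^8/1.410×10^5) = 29.98 km/s.
Transfer-orbit speed at r₁ (vis-viva equation): v_p = √[μ(2/r₁ − 1/a_t)] = 40.17 km/s.
First burn Δv₁ = |v_p − v₁| = 10.19 km/s.
Circular speed at r₂: v₂ = √(μ/r₂) = 10.1083 km/s.
Transfer-orbit speed at r₂: v_a = √[μ(2/r₂ − 1/a_t)] = 4.56778 km/s.
Second burn Δv₂ = |v₂ − v_a| = 5.541 km/s.
Total Δv = Δv₁ + Δv₂ = 15.73 km/s.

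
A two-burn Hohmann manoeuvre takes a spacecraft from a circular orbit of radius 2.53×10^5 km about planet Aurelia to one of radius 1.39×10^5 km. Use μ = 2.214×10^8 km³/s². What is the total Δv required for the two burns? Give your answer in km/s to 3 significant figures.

Δv = 10.1 km/s

The Hohmann ellipse has a_t = (r₁ + r₂)/2 = 1.960×10^5 km.
At r₁ the circular-orbit speed is v₁ = √(μ/r₁) = 29.58 km/s.
On the transfer ellipse at r₁, vis-viva gives v_a = √[μ(2/r₁ − 1/a_t)] = 24.91 km/s.
First burn Δv₁ = |v_a − v₁| = 4.670 km/s.
Circular speed at r₂: v₂ = √(μ/r₂) = 39.910 km/s.
Transfer-orbit speed at r₂: v_p = √[μ(2/r₂ − 1/a_t)] = 45.343 km/s.
Second burn Δv₂ = |v₂ − v_p| = 5.433 km/s.
Total Δv = Δv₁ + Δv₂ = 10.10 km/s.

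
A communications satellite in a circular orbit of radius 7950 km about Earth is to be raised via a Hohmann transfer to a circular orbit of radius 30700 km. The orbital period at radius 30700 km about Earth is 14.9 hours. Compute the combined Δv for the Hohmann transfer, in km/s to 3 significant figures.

Δv = 3.13 km/s

From Kepler's third law T² = 4π²r³/μ at r = 30700 km, T = 14.9 hours = 14.9 × 3600 s = 53640 s: μ = 4π²r³/T² = 3.97006×10^5 km³/s².
Semi-major axis of the transfer orbit: a_t = (7950 + 30700)/2 = 19325 km.
Circular speed at r₁: v₁ = √(μ/r₁) = √(3.97006×10^5/7950) = 7.067 km/s.
Transfer-orbit speed at r₁ (vis-viva): v_p = √[μ(2/r₁ − 1/a_t)] = 8.907 km/s.
First burn Δv₁ = |v_p − v₁| = 1.840 km/s.
At r₂, v₂ = √(μ/r₂) = 3.596 km/s.
Transfer-orbit speed at r₂: v_a = √[μ(2/r₂ − 1/a_t)] = 2.306 km/s.
Second burn Δv₂ = |v₂ − v_a| = 1.290 km/s.
Δv = Δv₁ + Δv₂ = 1.840 + 1.290 = 3.130 km/s.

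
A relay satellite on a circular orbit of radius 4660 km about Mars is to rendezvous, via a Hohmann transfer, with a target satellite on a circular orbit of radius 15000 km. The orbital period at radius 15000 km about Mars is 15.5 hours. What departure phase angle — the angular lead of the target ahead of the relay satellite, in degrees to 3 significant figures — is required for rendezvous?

From Kepler's third law T² = 4π²r³/μ at r = 15000 km, T = 15.5 hours = 15.5 × 3600 s = 55800 s: μ = 4π²r³/T² = 42792.2 km³/s².
Transfer-ellipse semi-major axis a_t = (r₁ + r₂)/2 = (4660 + 15000)/2 = 9830 km.
Transfer time t = π√(a_t³/μ) = 14801 s.
Target angular speed ω₂ = √(μ/r₂³) = 1.1260×10^-4 rad/s.
Angle swept by the target during transfer: ω₂·t = 1.6666 rad = 95.49°.
Arrival is 180° from departure on the ellipse, so φ = 180° − 95.49° = 84.5°.

φ = 84.5°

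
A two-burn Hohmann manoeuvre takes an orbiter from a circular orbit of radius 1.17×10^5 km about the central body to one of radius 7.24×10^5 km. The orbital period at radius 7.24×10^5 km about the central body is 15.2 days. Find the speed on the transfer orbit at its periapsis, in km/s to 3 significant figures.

From Kepler's third law T² = 4π²r³/μ at r = 7.24×10^5 km, T = 15.2 days = 15.2 × 86400 s = 1.31328×10^6 s: μ = 4π²r³/T² = 8.68682×10^6 km³/s².
Semi-major axis of the transfer orbit: a_t = (1.170×10^5 + 7.240×10^5)/2 = 4.205×10^5 km.
At periapsis, r = 1.170×10^5 km.
Vis-viva: v = √[μ(2/r − 1/a_t)] = √[8.68682×10^6 × (2/1.170×10^5 − 1/4.205×10^5)] = 11.31 km/s.

v = 11.3 km/s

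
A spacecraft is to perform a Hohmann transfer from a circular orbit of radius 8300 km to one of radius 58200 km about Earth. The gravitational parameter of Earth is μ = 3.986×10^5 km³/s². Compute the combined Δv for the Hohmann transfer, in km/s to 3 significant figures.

Δv = 3.55 km/s

Semi-major axis of the transfer orbit: a_t = (8300 + 58200)/2 = 33250 km.
At r₁ the circular-orbit speed is v₁ = √(μ/r₁) = 6.9299 km/s.
On the transfer ellipse at r₁, vis-viva gives v_p = √[μ(2/r₁ − 1/a_t)] = 9.1684 km/s.
First burn Δv₁ = |v_p − v₁| = 2.2385 km/s.
Circular speed at r₂: v₂ = √(μ/r₂) = 2.6170 km/s.
Transfer-orbit speed at r₂: v_a = √[μ(2/r₂ − 1/a_t)] = 1.3075 km/s.
Second burn Δv₂ = |v₂ − v_a| = 1.3095 km/s.
Total Δv = Δv₁ + Δv₂ = 3.548 km/s.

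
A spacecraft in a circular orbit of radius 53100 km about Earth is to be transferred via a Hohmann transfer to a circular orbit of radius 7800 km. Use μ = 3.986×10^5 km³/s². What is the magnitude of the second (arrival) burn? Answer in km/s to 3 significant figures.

Transfer-ellipse semi-major axis a_t = (r₁ + r₂)/2 = (53100 + 7800)/2 = 30450 km.
On the circular orbit at r = 7800 km, v_c = √(μ/r) = 7.149 km/s.
Transfer-orbit speed at the same r (vis-viva, a = a_t): v_t = √[μ(2/r − 1/a_t)] = 9.440 km/s.
Δv₂ = |v_t − v_c| = |9.440 − 7.149| = 2.291 km/s.

Δv₂ = 2.29 km/s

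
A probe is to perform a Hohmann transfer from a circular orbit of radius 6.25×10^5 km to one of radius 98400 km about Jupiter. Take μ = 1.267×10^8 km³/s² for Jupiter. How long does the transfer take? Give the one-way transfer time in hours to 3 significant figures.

t = 16.9 hours

The Hohmann ellipse has a_t = (r₁ + r₂)/2 = 3.617×10^5 km.
Transfer time t = π√(a_t³/μ) = π√((3.617×10^5)³ / 1.267×10^8) = 60710 s.
Converting: 60710 s ÷ 3600 s/hour = 16.9 hours.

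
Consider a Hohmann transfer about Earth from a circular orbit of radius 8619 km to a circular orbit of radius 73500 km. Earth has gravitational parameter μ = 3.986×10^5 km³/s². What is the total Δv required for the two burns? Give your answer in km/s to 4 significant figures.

Transfer-ellipse semi-major axis a_t = (r₁ + r₂)/2 = (8619 + 73500)/2 = 41059.5 km.
At r₁ the circular-orbit speed is v₁ = √(μ/r₁) = 6.8005 km/s.
Transfer-orbit speed at r₁ (vis-viva equation): v_p = √[μ(2/r₁ − 1/a_t)] = 9.0987 km/s.
First burn Δv₁ = |v_p − v₁| = 2.298 km/s.
At r₂, v₂ = √(μ/r₂) = 2.329 km/s.
Transfer-orbit speed at r₂: v_a = √[μ(2/r₂ − 1/a_t)] = 1.067 km/s.
Second burn Δv₂ = |v₂ − v_a| = 1.262 km/s.
Δv = Δv₁ + Δv₂ = 2.298 + 1.262 = 3.560 km/s.

Δv = 3.560 km/s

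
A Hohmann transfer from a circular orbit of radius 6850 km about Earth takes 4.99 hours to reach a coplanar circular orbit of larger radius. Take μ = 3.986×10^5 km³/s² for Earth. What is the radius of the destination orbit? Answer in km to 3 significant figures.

r₂ = 40200 km

Transfer time t = 4.99 hours = 17964 s, and t = π√(a_t³/μ).
So a_t = (μ t²/π²)^(1/3) = (3.986×10^5 × (17964)² / π²)^(1/3) = 23533 km.
Since a_t = (r₁ + r₂)/2, r₂ = 2a_t − r₁ = 2×23533 − 6850 = 40216 km.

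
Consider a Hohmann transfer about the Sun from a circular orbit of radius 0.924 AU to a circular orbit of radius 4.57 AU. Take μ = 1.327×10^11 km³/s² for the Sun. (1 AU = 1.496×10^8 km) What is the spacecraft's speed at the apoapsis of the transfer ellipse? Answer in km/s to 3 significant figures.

In km: r₁ = 0.924 × 1.496×10^8 = 1.382304×10^8 km; r₂ = 4.57 × 1.496×10^8 = 6.83672×10^8 km.
The Hohmann ellipse has a_t = (r₁ + r₂)/2 = 4.109512×10^8 km.
At apoapsis, r = 6.83672×10^8 km.
From the vis-viva equation, v = √[μ(2/r − 1/a_t)] = 8.080 km/s.

v = 8.08 km/s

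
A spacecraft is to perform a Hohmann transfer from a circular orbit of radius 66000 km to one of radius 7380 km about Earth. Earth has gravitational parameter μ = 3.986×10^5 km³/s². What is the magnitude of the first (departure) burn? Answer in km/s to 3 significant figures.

Semi-major axis of the transfer orbit: a_t = (66000 + 7380)/2 = 36690 km.
On the circular orbit at r = 66000 km, v_c = √(μ/r) = 2.4575 km/s.
Transfer-orbit speed at the same r (vis-viva, a = a_t): v_t = √[μ(2/r − 1/a_t)] = 1.1022 km/s.
Δv₁ = |v_t − v_c| = |1.1022 − 2.4575| = 1.355 km/s.

Δv₁ = 1.36 km/s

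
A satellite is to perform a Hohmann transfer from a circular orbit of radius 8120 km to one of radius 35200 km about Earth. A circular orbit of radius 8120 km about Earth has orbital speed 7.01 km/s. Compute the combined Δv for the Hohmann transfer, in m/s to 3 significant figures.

Δv = 3230 m/s

From the circular-orbit relation v² = μ/r at r = 8120 km: μ = v²r = (7.01)² × 8120 = 3.99018×10^5 km³/s².
Transfer-ellipse semi-major axis a_t = (r₁ + r₂)/2 = (8120 + 35200)/2 = 21660 km.
Circular speed at r₁: v₁ = √(μ/r₁) = √(3.99018×10^5/8120) = 7.0100 km/s.
On the transfer ellipse at r₁, vis-viva equation gives v_p = √[μ(2/r₁ − 1/a_t)] = 8.9363 km/s.
First burn Δv₁ = |v_p − v₁| = 1.9263 km/s.
Circular speed at r₂: v₂ = √(μ/r₂) = 3.3669 km/s.
Transfer-orbit speed at r₂: v_a = √[μ(2/r₂ − 1/a_t)] = 2.0615 km/s.
Second burn Δv₂ = |v₂ − v_a| = 1.3054 km/s.
Δv = Δv₁ + Δv₂ = 1.9263 + 1.3054 = 3.232 km/s.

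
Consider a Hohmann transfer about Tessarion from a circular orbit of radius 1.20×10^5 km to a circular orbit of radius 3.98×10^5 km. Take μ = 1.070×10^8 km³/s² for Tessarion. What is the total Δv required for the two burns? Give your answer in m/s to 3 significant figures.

Transfer-ellipse semi-major axis a_t = (r₁ + r₂)/2 = (1.200×10^5 + 3.980×10^5)/2 = 2.590×10^5 km.
At r₁ the circular-orbit speed is v₁ = √(μ/r₁) = 29.860788 km/s.
On the transfer ellipse at r₁, vis-viva equation gives v_p = √[μ(2/r₁ − 1/a_t)] = 37.016293 km/s.
First burn Δv₁ = |v_p − v₁| = 7.156 km/s.
Circular speed at r₂: v₂ = √(μ/r₂) = 16.3965 km/s.
Transfer-orbit speed at r₂: v_a = √[μ(2/r₂ − 1/a_t)] = 11.1607 km/s.
Second burn Δv₂ = |v₂ − v_a| = 5.236 km/s.
Total Δv = Δv₁ + Δv₂ = 12.39 km/s.

Δv = 12400 m/s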